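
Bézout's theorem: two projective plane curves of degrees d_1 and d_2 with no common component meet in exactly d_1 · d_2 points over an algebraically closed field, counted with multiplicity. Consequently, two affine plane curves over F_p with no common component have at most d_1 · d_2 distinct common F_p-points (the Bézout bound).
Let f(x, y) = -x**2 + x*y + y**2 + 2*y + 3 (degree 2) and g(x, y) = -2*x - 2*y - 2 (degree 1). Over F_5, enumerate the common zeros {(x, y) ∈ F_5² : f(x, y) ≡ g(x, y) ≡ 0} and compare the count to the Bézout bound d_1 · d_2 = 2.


Common zeros: {(1, 3), (3, 1)}; count = 2; Bézout bound = 2.

deg(f) = 2, deg(g) = 1, so Bézout bound = 2.
Scan x ∈ F_5. For each x, list the y ∈ F_5 with f(x, y) ≡ 0 and those with g(x, y) ≡ 0 (mod 5); the common zeros in that column are the intersection.
  x = 0: f ≡ 0 at y ∈ ∅; g ≡ 0 at y ∈ {4}; common: ∅.
  x = 1: f ≡ 0 at y ∈ {3, 4}; g ≡ 0 at y ∈ {3}; common: {3}.
  x = 2: f ≡ 0 at y ∈ {3}; g ≡ 0 at y ∈ {2}; common: ∅.
  x = 3: f ≡ 0 at y ∈ {1, 4}; g ≡ 0 at y ∈ {1}; common: {1}.
  x = 4: f ≡ 0 at y ∈ ∅; g ≡ 0 at y ∈ {0}; common: ∅.
Collecting: common zeros = {(1, 3), (3, 1)}, so the count is 2.
Comparison with the Bézout bound: 2 ≤ 2 = deg(f)·deg(g), as expected for curves with no common component (the bound is attained).


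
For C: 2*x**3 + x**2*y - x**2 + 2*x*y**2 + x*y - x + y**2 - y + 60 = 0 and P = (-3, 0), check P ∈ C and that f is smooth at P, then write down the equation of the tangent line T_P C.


Tangent line at P: 59*x + 5*y + 177 = 0.

Step 1: f(-3, 0) = 0, so P lies on C.
Step 2: partial derivatives
  f_x(x, y) = 6*x**2 + 2*x*y - 2*x + 2*y**2 + y - 1, f_y(x, y) = x**2 + 4*x*y + x + 2*y - 1.
  f_x(P) = 59, f_y(P) = 5 (gradient nonzero, so P is smooth).
Step 3: tangent line at P: 59·(x − -3) + 5·(y − 0) = 0.
Expanding: 59*x + 5*y + 177 = 0.


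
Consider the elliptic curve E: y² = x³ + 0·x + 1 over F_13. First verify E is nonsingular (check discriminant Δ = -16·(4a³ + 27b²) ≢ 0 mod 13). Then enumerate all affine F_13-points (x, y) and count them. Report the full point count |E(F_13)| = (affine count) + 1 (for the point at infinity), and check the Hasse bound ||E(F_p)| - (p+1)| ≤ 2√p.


Affine points = {(0, 1), (0, 12), (2, 3), (2, 10), (4, 0), (5, 3), (5, 10), (6, 3), (6, 10), (10, 0), (12, 0)}; affine count = 11; |E(F_13)| = 12.

Discriminant check: Δ ∝ 4a³ + 27b² = 4·0³ + 27·1² = 4·0 + 27·1 ≡ 1 (mod 13). Nonzero ⇒ E is nonsingular.
For each x ∈ F_13, compute rhs = x³ + 0·x + 1 mod 13, then count y ∈ F_13 with y² ≡ rhs.
  x = 0: rhs = 1, matching y values: 1, 12 (2 points).
  x = 1: rhs = 2, matching y values: none (0 points).
  x = 2: rhs = 9, matching y values: 3, 10 (2 points).
  x = 3: rhs = 2, matching y values: none (0 points).
  x = 4: rhs = 0, matching y values: 0 (1 points).
  x = 5: rhs = 9, matching y values: 3, 10 (2 points).
  x = 6: rhs = 9, matching y values: 3, 10 (2 points).
  x = 7: rhs = 6, matching y values: none (0 points).
  x = 8: rhs = 6, matching y values: none (0 points).
  x = 9: rhs = 2, matching y values: none (0 points).
  x = 10: rhs = 0, matching y values: 0 (1 points).
  x = 11: rhs = 6, matching y values: none (0 points).
  x = 12: rhs = 0, matching y values: 0 (1 points).
Total affine count: 11.
Full point count |E(F_13)| = 11 + 1 = 12.
Hasse bound: |12 − (13+1)| = |-2| = 2 ≤ 2√13 ≈ 7.2111 ✓.


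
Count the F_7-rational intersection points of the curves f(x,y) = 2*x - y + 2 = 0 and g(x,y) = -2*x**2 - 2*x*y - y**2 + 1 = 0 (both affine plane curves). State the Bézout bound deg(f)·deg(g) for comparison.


Common zeros: ∅; count = 0; Bézout bound = 2.

deg(f) = 1, deg(g) = 2, so Bézout bound = 2.
Scan x ∈ F_7. For each x, list the y ∈ F_7 with f(x, y) ≡ 0 and those with g(x, y) ≡ 0 (mod 7); the common zeros in that column are the intersection.
  x = 0: f ≡ 0 at y ∈ {2}; g ≡ 0 at y ∈ {1, 6}; common: ∅.
  x = 1: f ≡ 0 at y ∈ {4}; g ≡ 0 at y ∈ {6}; common: ∅.
  x = 2: f ≡ 0 at y ∈ {6}; g ≡ 0 at y ∈ {0, 3}; common: ∅.
  x = 3: f ≡ 0 at y ∈ {1}; g ≡ 0 at y ∈ ∅; common: ∅.
  x = 4: f ≡ 0 at y ∈ {3}; g ≡ 0 at y ∈ ∅; common: ∅.
  x = 5: f ≡ 0 at y ∈ {5}; g ≡ 0 at y ∈ {0, 4}; common: ∅.
  x = 6: f ≡ 0 at y ∈ {0}; g ≡ 0 at y ∈ {1}; common: ∅.
Collecting: common zeros = ∅, so the count is 0.
Comparison with the Bézout bound: 0 ≤ 2 = deg(f)·deg(g), as expected for curves with no common component (the affine F_7-count falls short of the bound because intersections may lie at infinity, over extension fields, or carry multiplicity).


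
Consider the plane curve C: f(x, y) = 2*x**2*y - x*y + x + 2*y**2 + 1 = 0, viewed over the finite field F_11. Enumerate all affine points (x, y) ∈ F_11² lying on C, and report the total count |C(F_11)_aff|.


Affine F_11-points: {(0, 4), (0, 7), (2, 1), (2, 7), (7, 2), (9, 1), (9, 5), (10, 0), (10, 4)}; count = 9.

For each of the 121 pairs (x, y) ∈ F_11², evaluate f(x, y) mod 11. Record the zeros.
  x = 0: [0↦1, 1↦3, 2↦9, 3↦8, 4↦0, 5↦7, 6↦7, 7↦0, 8↦8, 9↦9, 10↦3]  zeros at y ∈ {4, 7}
  x = 1: [0↦2, 1↦5, 2↦1, 3↦1, 4↦5, 5↦2, 6↦3, 7↦8, 8↦6, 9↦8, 10↦3]  zeros at y ∈ ∅
  x = 2: [0↦3, 1↦0, 2↦1, 3↦6, 4↦4, 5↦6, 6↦1, 7↦0, 8↦3, 9↦10, 10↦10]  zeros at y ∈ {1, 7}
  x = 3: [0↦4, 1↦10, 2↦9, 3↦1, 4↦8, 5↦8, 6↦1, 7↦9, 8↦10, 9↦4, 10↦2]  zeros at y ∈ ∅
  x = 4: [0↦5, 1↦2, 2↦3, 3↦8, 4↦6, 5↦8, 6↦3, 7↦2, 8↦5, 9↦1, 10↦1]  zeros at y ∈ ∅
  x = 5: [0↦6, 1↦9, 2↦5, 3↦5, 4↦9, 5↦6, 6↦7, 7↦1, 8↦10, 9↦1, 10↦7]  zeros at y ∈ ∅
  x = 6: [0↦7, 1↦9, 2↦4, 3↦3, 4↦6, 5↦2, 6↦2, 7↦6, 8↦3, 9↦4, 10↦9]  zeros at y ∈ ∅
  x = 7: [0↦8, 1↦2, 2↦0, 3↦2, 4↦8, 5↦7, 6↦10, 7↦6, 8↦6, 9↦10, 10↦7]  zeros at y ∈ {2}
  x = 8: [0↦9, 1↦10, 2↦4, 3↦2, 4↦4, 5↦10, 6↦9, 7↦1, 8↦8, 9↦8, 10↦1]  zeros at y ∈ ∅
  x = 9: [0↦10, 1↦0, 2↦5, 3↦3, 4↦5, 5↦0, 6↦10, 7↦2, 8↦9, 9↦9, 10↦2]  zeros at y ∈ {1, 5}
  x = 10: [0↦0, 1↦5, 2↦3, 3↦5, 4↦0, 5↦10, 6↦2, 7↦9, 8↦9, 9↦2, 10↦10]  zeros at y ∈ {0, 4}
Collecting zeros: affine points = {(0, 4), (0, 7), (2, 1), (2, 7), (7, 2), (9, 1), (9, 5), (10, 0), (10, 4)}.
Total count |C(F_11)_aff| = 9.


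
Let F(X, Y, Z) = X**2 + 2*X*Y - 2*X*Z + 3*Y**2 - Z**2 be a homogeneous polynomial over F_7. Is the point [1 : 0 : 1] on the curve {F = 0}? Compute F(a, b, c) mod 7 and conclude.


F(1,0,1) ≡ 5 (mod 7); P is NOT on the curve.

Evaluate F(1, 0, 1) term-by-term (mod 7).
  X**2 ↦ 1·1·1·1 = 1
  2*X*Y ↦ 2·1·0·1 = 0
  -2*X*Z ↦ -2·1·1·1 = -2
  3*Y**2 ↦ 3·1·0·1 = 0
  -Z**2 ↦ -1·1·1·1 = -1
Sum: F(1, 0, 1) = (1) + (0) + (-2) + (0) + (-1) = -2.
Reducing mod 7: -2 ≡ 5 (mod 7).
Since F(a, b, c) ≡ 5 ≠ 0 (mod 7), P does NOT lie on the curve.


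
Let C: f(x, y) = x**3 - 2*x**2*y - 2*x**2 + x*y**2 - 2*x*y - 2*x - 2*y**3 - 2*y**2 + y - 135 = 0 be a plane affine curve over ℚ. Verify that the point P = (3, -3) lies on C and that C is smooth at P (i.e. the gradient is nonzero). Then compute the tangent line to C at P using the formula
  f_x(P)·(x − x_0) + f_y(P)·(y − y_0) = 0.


Tangent line at P: 64*x - 83*y - 441 = 0.

Step 1: f(3, -3) = 0, so P lies on C.
Step 2: partial derivatives
  f_x(x, y) = 3*x**2 - 4*x*y - 4*x + y**2 - 2*y - 2, f_y(x, y) = -2*x**2 + 2*x*y - 2*x - 6*y**2 - 4*y + 1.
  f_x(P) = 64, f_y(P) = -83 (gradient nonzero, so P is smooth).
Step 3: tangent line at P: 64·(x − 3) + -83·(y − -3) = 0.
Expanding: 64*x - 83*y - 441 = 0.


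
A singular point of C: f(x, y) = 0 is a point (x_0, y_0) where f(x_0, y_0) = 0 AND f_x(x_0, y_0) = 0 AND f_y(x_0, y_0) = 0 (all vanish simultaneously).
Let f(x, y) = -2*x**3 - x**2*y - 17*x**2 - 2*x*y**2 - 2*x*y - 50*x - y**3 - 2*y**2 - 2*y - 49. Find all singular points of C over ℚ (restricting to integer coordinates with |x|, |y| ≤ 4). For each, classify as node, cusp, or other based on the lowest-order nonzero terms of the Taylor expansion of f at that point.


Singular points: {(-3, 1)}; classification: cusp.

Compute partial derivatives:
  f_x = -6*x**2 - 2*x*y - 34*x - 2*y**2 - 2*y - 50.
  f_y = -x**2 - 4*x*y - 2*x - 3*y**2 - 4*y - 2.
Scan x_0 ∈ {−4, ..., 4}. For each x_0, f_y(x_0, y) is a polynomial in y; find its integer roots y ∈ {−4, ..., 4}, then test f_x and f at those candidates.
  x = -4: f_y(-4, y) = -3*y**2 + 12*y - 10; no integer root y with |y| ≤ 4.
  x = -3: f_y(-3, y) = -3*y**2 + 8*y - 5; vanishes at y ∈ {1}. (-3, 1): f_x = 0, f = 0 — SINGULAR.
  x = -2: f_y(-2, y) = -3*y**2 + 4*y - 2; no integer root y with |y| ≤ 4.
  x = -1: f_y(-1, y) = -3*y**2 - 1; no integer root y with |y| ≤ 4.
  x = 0: f_y(0, y) = -3*y**2 - 4*y - 2; no integer root y with |y| ≤ 4.
  x = 1: f_y(1, y) = -3*y**2 - 8*y - 5; vanishes at y ∈ {-1}. (1, -1): f_x = -88 ≠ 0.
  x = 2: f_y(2, y) = -3*y**2 - 12*y - 10; no integer root y with |y| ≤ 4.
  x = 3: f_y(3, y) = -3*y**2 - 16*y - 17; no integer root y with |y| ≤ 4.
  x = 4: f_y(4, y) = -3*y**2 - 20*y - 26; no integer root y with |y| ≤ 4.
Only singular point on the grid: (-3, 1).
Classify: substitute x = -3 + u, y = 1 + v and expand: f = -2*u**3 - u**2*v - 2*u*v**2 - v**3 + v**2.
No constant or linear terms (consistent with a singular point). Quadratic part: v**2. Cubic part: -2*u**3 - u**2*v - 2*u*v**2 - v**3.
The quadratic part v**2 is a perfect square, so there is a single (double) tangent line v = 0, i.e. y = 1. Restricting the cubic part to that line (v = 0) leaves -2*u**3 ≠ 0, so f is not divisible by v and the branch is v² ≈ 2*u**3 to lowest order — this is a cusp.
Classification: cusp.


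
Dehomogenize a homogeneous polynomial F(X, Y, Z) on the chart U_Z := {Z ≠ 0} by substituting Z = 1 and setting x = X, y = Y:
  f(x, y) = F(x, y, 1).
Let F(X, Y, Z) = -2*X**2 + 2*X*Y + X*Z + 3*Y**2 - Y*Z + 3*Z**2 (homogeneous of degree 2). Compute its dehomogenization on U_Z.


f(x, y) = -2*x**2 + 2*x*y + x + 3*y**2 - y + 3

On U_Z we set Z = 1. Each monomial c·X^i·Y^j·Z^k in F becomes c·x^i·y^j·1^k = c·x^i·y^j.
Substituting Z = 1: F(X, Y, 1) = -2*x**2 + 2*x*y + x + 3*y**2 - y + 3.
Note: deg(f) ≤ deg(F) = 2; strict inequality happens when F is divisible by Z (lost terms).


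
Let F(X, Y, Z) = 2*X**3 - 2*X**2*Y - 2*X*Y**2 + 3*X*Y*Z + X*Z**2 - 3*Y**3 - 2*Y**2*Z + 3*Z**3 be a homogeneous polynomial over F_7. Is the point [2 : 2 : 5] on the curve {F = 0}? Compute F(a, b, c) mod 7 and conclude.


F(2,2,5) ≡ 6 (mod 7); P is NOT on the curve.

Evaluate F(2, 2, 5) term-by-term (mod 7).
  2*X**3 ↦ 2·8·1·1 = 16
  -2*X**2*Y ↦ -2·4·2·1 = -16
  -2*X*Y**2 ↦ -2·2·4·1 = -16
  3*X*Y*Z ↦ 3·2·2·5 = 60
  X*Z**2 ↦ 1·2·1·25 = 50
  -3*Y**3 ↦ -3·1·8·1 = -24
  -2*Y**2*Z ↦ -2·1·4·5 = -40
  3*Z**3 ↦ 3·1·1·125 = 375
Sum: F(2, 2, 5) = (16) + (-16) + (-16) + (60) + (50) + (-24) + (-40) + (375) = 405.
Reducing mod 7: 405 ≡ 6 (mod 7).
Since F(a, b, c) ≡ 6 ≠ 0 (mod 7), P does NOT lie on the curve.


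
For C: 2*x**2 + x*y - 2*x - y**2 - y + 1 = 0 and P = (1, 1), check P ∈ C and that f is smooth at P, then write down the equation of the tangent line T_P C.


Tangent line at P: 3*x - 2*y - 1 = 0.

Step 1: f(1, 1) = 0, so P lies on C.
Step 2: partial derivatives
  f_x(x, y) = 4*x + y - 2, f_y(x, y) = x - 2*y - 1.
  f_x(P) = 3, f_y(P) = -2 (gradient nonzero, so P is smooth).
Step 3: tangent line at P: 3·(x − 1) + -2·(y − 1) = 0.
Expanding: 3*x - 2*y - 1 = 0.


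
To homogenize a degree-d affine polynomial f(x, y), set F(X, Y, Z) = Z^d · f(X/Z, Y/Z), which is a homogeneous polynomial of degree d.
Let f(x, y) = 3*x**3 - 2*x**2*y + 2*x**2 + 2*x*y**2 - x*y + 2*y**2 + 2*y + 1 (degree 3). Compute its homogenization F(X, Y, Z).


F(X, Y, Z) = 3*X**3 - 2*X**2*Y + 2*X**2*Z + 2*X*Y**2 - X*Y*Z + 2*Y**2*Z + 2*Y*Z**2 + Z**3

deg(f) = 3.
Substitute x = X/Z, y = Y/Z into f, then multiply by Z^3.
  monomial 3·x^3·y^0 ↦ 3·X^3·Y^0·Z^0.
  monomial -2·x^2·y^1 ↦ -2·X^2·Y^1·Z^0.
  monomial 2·x^2·y^0 ↦ 2·X^2·Y^0·Z^1.
  monomial 2·x^1·y^2 ↦ 2·X^1·Y^2·Z^0.
  monomial -1·x^1·y^1 ↦ -1·X^1·Y^1·Z^1.
  monomial 2·x^0·y^2 ↦ 2·X^0·Y^2·Z^1.
  monomial 2·x^0·y^1 ↦ 2·X^0·Y^1·Z^2.
  monomial 1·x^0·y^0 ↦ 1·X^0·Y^0·Z^3.
Collecting: F(X, Y, Z) = 3*X**3 - 2*X**2*Y + 2*X**2*Z + 2*X*Y**2 - X*Y*Z + 2*Y**2*Z + 2*Y*Z**2 + Z**3.


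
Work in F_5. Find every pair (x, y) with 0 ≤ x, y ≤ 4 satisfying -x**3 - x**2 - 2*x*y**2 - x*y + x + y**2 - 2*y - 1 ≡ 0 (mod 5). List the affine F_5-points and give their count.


Affine F_5-points: {(1, 3), (1, 4), (2, 3), (2, 4), (4, 1)}; count = 5.

For each of the 25 pairs (x, y) ∈ F_5², evaluate f(x, y) mod 5. Record the zeros.
  x = 0: [0↦4, 1↦3, 2↦4, 3↦2, 4↦2]  zeros at y ∈ ∅
  x = 1: [0↦3, 1↦4, 2↦3, 3↦0, 4↦0]  zeros at y ∈ {3, 4}
  x = 2: [0↦4, 1↦2, 2↦4, 3↦0, 4↦0]  zeros at y ∈ {3, 4}
  x = 3: [0↦1, 1↦1, 2↦1, 3↦1, 4↦1]  zeros at y ∈ ∅
  x = 4: [0↦3, 1↦0, 2↦3, 3↦2, 4↦2]  zeros at y ∈ {1}
Collecting zeros: affine points = {(1, 3), (1, 4), (2, 3), (2, 4), (4, 1)}.
Total count |C(F_5)_aff| = 5.


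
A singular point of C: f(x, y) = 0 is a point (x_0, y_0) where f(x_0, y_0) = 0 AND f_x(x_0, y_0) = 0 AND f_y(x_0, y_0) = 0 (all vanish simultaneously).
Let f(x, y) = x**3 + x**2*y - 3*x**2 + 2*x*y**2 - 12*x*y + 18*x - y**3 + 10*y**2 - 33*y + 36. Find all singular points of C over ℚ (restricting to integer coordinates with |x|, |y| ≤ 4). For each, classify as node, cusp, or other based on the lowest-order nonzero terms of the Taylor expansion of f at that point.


Singular points: {(0, 3)}; classification: cusp.

Compute partial derivatives:
  f_x = 3*x**2 + 2*x*y - 6*x + 2*y**2 - 12*y + 18.
  f_y = x**2 + 4*x*y - 12*x - 3*y**2 + 20*y - 33.
Scan x_0 ∈ {−4, ..., 4}. For each x_0, f_y(x_0, y) is a polynomial in y; find its integer roots y ∈ {−4, ..., 4}, then test f_x and f at those candidates.
  x = -4: f_y(-4, y) = -3*y**2 + 4*y + 31; no integer root y with |y| ≤ 4.
  x = -3: f_y(-3, y) = -3*y**2 + 8*y + 12; no integer root y with |y| ≤ 4.
  x = -2: f_y(-2, y) = -3*y**2 + 12*y - 5; no integer root y with |y| ≤ 4.
  x = -1: f_y(-1, y) = -3*y**2 + 16*y - 20; vanishes at y ∈ {2}. (-1, 2): f_x = 7 ≠ 0.
  x = 0: f_y(0, y) = -3*y**2 + 20*y - 33; vanishes at y ∈ {3}. (0, 3): f_x = 0, f = 0 — SINGULAR.
  x = 1: f_y(1, y) = -3*y**2 + 24*y - 44; no integer root y with |y| ≤ 4.
  x = 2: f_y(2, y) = -3*y**2 + 28*y - 53; no integer root y with |y| ≤ 4.
  x = 3: f_y(3, y) = -3*y**2 + 32*y - 60; no integer root y with |y| ≤ 4.
  x = 4: f_y(4, y) = -3*y**2 + 36*y - 65; no integer root y with |y| ≤ 4.
Only singular point on the grid: (0, 3).
Classify: substitute x = 0 + u, y = 3 + v and expand: f = u**3 + u**2*v + 2*u*v**2 - v**3 + v**2.
No constant or linear terms (consistent with a singular point). Quadratic part: v**2. Cubic part: u**3 + u**2*v + 2*u*v**2 - v**3.
The quadratic part v**2 is a perfect square, so there is a single (double) tangent line v = 0, i.e. y = 3. Restricting the cubic part to that line (v = 0) leaves u**3 ≠ 0, so f is not divisible by v and the branch is v² ≈ -u**3 to lowest order — this is a cusp.
Classification: cusp.


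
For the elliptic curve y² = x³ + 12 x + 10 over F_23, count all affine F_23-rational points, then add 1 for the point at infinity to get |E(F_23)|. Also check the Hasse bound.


Affine points = {(1, 0), (3, 2), (3, 21), (7, 0), (10, 7), (10, 16), (11, 1), (11, 22), (14, 1), (14, 22), (15, 0), (18, 3), (18, 20), (19, 6), (19, 17), (20, 4), (20, 19), (21, 1), (21, 22)}; affine count = 19; |E(F_23)| = 20.

Discriminant check: Δ ∝ 4a³ + 27b² = 4·12³ + 27·10² = 4·1728 + 27·100 ≡ 21 (mod 23). Nonzero ⇒ E is nonsingular.
For each x ∈ F_23, compute rhs = x³ + 12·x + 10 mod 23, then count y ∈ F_23 with y² ≡ rhs.
  x = 0: rhs = 10, matching y values: none (0 points).
  x = 1: rhs = 0, matching y values: 0 (1 points).
  x = 2: rhs = 19, matching y values: none (0 points).
  x = 3: rhs = 4, matching y values: 2, 21 (2 points).
  x = 4: rhs = 7, matching y values: none (0 points).
  x = 5: rhs = 11, matching y values: none (0 points).
  x = 6: rhs = 22, matching y values: none (0 points).
  x = 7: rhs = 0, matching y values: 0 (1 points).
  x = 8: rhs = 20, matching y values: none (0 points).
  x = 9: rhs = 19, matching y values: none (0 points).
  x = 10: rhs = 3, matching y values: 7, 16 (2 points).
  x = 11: rhs = 1, matching y values: 1, 22 (2 points).
  x = 12: rhs = 19, matching y values: none (0 points).
  x = 13: rhs = 17, matching y values: none (0 points).
  x = 14: rhs = 1, matching y values: 1, 22 (2 points).
  x = 15: rhs = 0, matching y values: 0 (1 points).
  x = 16: rhs = 20, matching y values: none (0 points).
  x = 17: rhs = 21, matching y values: none (0 points).
  x = 18: rhs = 9, matching y values: 3, 20 (2 points).
  x = 19: rhs = 13, matching y values: 6, 17 (2 points).
  x = 20: rhs = 16, matching y values: 4, 19 (2 points).
  x = 21: rhs = 1, matching y values: 1, 22 (2 points).
  x = 22: rhs = 20, matching y values: none (0 points).
Total affine count: 19.
Full point count |E(F_23)| = 19 + 1 = 20.
Hasse bound: |20 − (23+1)| = |-4| = 4 ≤ 2√23 ≈ 9.5917 ✓.


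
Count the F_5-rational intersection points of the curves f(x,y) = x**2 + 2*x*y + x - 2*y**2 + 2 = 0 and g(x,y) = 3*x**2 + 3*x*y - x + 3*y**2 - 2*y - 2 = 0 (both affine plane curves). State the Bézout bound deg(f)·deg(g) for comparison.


Common zeros: {(2, 1)}; count = 1; Bézout bound = 4.

deg(f) = 2, deg(g) = 2, so Bézout bound = 4.
Scan x ∈ F_5. For each x, list the y ∈ F_5 with f(x, y) ≡ 0 and those with g(x, y) ≡ 0 (mod 5); the common zeros in that column are the intersection.
  x = 0: f ≡ 0 at y ∈ {1, 4}; g ≡ 0 at y ∈ ∅; common: ∅.
  x = 1: f ≡ 0 at y ∈ {2, 4}; g ≡ 0 at y ∈ {0, 3}; common: ∅.
  x = 2: f ≡ 0 at y ∈ {1}; g ≡ 0 at y ∈ {1}; common: {1}.
  x = 3: f ≡ 0 at y ∈ ∅; g ≡ 0 at y ∈ {3}; common: ∅.
  x = 4: f ≡ 0 at y ∈ {2}; g ≡ 0 at y ∈ {1, 4}; common: ∅.
Collecting: common zeros = {(2, 1)}, so the count is 1.
Comparison with the Bézout bound: 1 ≤ 4 = deg(f)·deg(g), as expected for curves with no common component (the affine F_5-count falls short of the bound because intersections may lie at infinity, over extension fields, or carry multiplicity).


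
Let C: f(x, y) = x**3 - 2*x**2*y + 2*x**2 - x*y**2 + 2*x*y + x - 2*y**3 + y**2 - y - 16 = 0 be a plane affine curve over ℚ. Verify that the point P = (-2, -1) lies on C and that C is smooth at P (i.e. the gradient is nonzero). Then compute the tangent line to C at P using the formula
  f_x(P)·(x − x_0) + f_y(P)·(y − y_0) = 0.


Tangent line at P: -6*x - 25*y - 37 = 0.

Step 1: f(-2, -1) = 0, so P lies on C.
Step 2: partial derivatives
  f_x(x, y) = 3*x**2 - 4*x*y + 4*x - y**2 + 2*y + 1, f_y(x, y) = -2*x**2 - 2*x*y + 2*x - 6*y**2 + 2*y - 1.
  f_x(P) = -6, f_y(P) = -25 (gradient nonzero, so P is smooth).
Step 3: tangent line at P: -6·(x − -2) + -25·(y − -1) = 0.
Expanding: -6*x - 25*y - 37 = 0.


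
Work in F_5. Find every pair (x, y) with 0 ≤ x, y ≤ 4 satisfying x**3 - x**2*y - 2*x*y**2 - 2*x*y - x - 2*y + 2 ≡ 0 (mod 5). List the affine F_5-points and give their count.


Affine F_5-points: {(0, 1), (1, 1), (1, 4), (4, 4)}; count = 4.

For each of the 25 pairs (x, y) ∈ F_5², evaluate f(x, y) mod 5. Record the zeros.
  x = 0: [0↦2, 1↦0, 2↦3, 3↦1, 4↦4]  zeros at y ∈ {1}
  x = 1: [0↦2, 1↦0, 2↦4, 3↦4, 4↦0]  zeros at y ∈ {1, 4}
  x = 2: [0↦3, 1↦4, 2↦2, 3↦2, 4↦4]  zeros at y ∈ ∅
  x = 3: [0↦1, 1↦3, 2↦3, 3↦1, 4↦2]  zeros at y ∈ ∅
  x = 4: [0↦2, 1↦3, 2↦3, 3↦2, 4↦0]  zeros at y ∈ {4}
Collecting zeros: affine points = {(0, 1), (1, 1), (1, 4), (4, 4)}.
Total count |C(F_5)_aff| = 4.


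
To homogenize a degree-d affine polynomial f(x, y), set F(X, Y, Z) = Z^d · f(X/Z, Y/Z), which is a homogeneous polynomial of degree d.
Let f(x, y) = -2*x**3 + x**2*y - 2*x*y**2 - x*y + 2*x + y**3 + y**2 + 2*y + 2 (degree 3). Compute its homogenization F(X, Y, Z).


F(X, Y, Z) = -2*X**3 + X**2*Y - 2*X*Y**2 - X*Y*Z + 2*X*Z**2 + Y**3 + Y**2*Z + 2*Y*Z**2 + 2*Z**3

deg(f) = 3.
Substitute x = X/Z, y = Y/Z into f, then multiply by Z^3.
  monomial -2·x^3·y^0 ↦ -2·X^3·Y^0·Z^0.
  monomial 1·x^2·y^1 ↦ 1·X^2·Y^1·Z^0.
  monomial -2·x^1·y^2 ↦ -2·X^1·Y^2·Z^0.
  monomial -1·x^1·y^1 ↦ -1·X^1·Y^1·Z^1.
  monomial 2·x^1·y^0 ↦ 2·X^1·Y^0·Z^2.
  monomial 1·x^0·y^3 ↦ 1·X^0·Y^3·Z^0.
  monomial 1·x^0·y^2 ↦ 1·X^0·Y^2·Z^1.
  monomial 2·x^0·y^1 ↦ 2·X^0·Y^1·Z^2.
  monomial 2·x^0·y^0 ↦ 2·X^0·Y^0·Z^3.
Collecting: F(X, Y, Z) = -2*X**3 + X**2*Y - 2*X*Y**2 - X*Y*Z + 2*X*Z**2 + Y**3 + Y**2*Z + 2*Y*Z**2 + 2*Z**3.


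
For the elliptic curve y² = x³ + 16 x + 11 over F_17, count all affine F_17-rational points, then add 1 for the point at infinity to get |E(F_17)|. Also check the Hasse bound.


Affine points = {(2, 0), (3, 1), (3, 16), (6, 0), (9, 0), (10, 7), (10, 10), (13, 6), (13, 11), (14, 2), (14, 15)}; affine count = 11; |E(F_17)| = 12.

Discriminant check: Δ ∝ 4a³ + 27b² = 4·16³ + 27·11² = 4·4096 + 27·121 ≡ 16 (mod 17). Nonzero ⇒ E is nonsingular.
For each x ∈ F_17, compute rhs = x³ + 16·x + 11 mod 17, then count y ∈ F_17 with y² ≡ rhs.
  x = 0: rhs = 11, matching y values: none (0 points).
  x = 1: rhs = 11, matching y values: none (0 points).
  x = 2: rhs = 0, matching y values: 0 (1 points).
  x = 3: rhs = 1, matching y values: 1, 16 (2 points).
  x = 4: rhs = 3, matching y values: none (0 points).
  x = 5: rhs = 12, matching y values: none (0 points).
  x = 6: rhs = 0, matching y values: 0 (1 points).
  x = 7: rhs = 7, matching y values: none (0 points).
  x = 8: rhs = 5, matching y values: none (0 points).
  x = 9: rhs = 0, matching y values: 0 (1 points).
  x = 10: rhs = 15, matching y values: 7, 10 (2 points).
  x = 11: rhs = 5, matching y values: none (0 points).
  x = 12: rhs = 10, matching y values: none (0 points).
  x = 13: rhs = 2, matching y values: 6, 11 (2 points).
  x = 14: rhs = 4, matching y values: 2, 15 (2 points).
  x = 15: rhs = 5, matching y values: none (0 points).
  x = 16: rhs = 11, matching y values: none (0 points).
Total affine count: 11.
Full point count |E(F_17)| = 11 + 1 = 12.
Hasse bound: |12 − (17+1)| = |-6| = 6 ≤ 2√17 ≈ 8.2462 ✓.


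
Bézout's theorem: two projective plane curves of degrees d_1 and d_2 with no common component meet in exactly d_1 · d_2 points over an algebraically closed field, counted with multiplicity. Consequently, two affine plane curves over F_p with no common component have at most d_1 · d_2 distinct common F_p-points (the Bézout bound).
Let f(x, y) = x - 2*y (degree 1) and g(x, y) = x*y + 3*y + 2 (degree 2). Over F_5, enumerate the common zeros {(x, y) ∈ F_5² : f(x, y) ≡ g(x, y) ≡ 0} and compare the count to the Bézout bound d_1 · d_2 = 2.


Common zeros: ∅; count = 0; Bézout bound = 2.

deg(f) = 1, deg(g) = 2, so Bézout bound = 2.
Scan x ∈ F_5. For each x, list the y ∈ F_5 with f(x, y) ≡ 0 and those with g(x, y) ≡ 0 (mod 5); the common zeros in that column are the intersection.
  x = 0: f ≡ 0 at y ∈ {0}; g ≡ 0 at y ∈ {1}; common: ∅.
  x = 1: f ≡ 0 at y ∈ {3}; g ≡ 0 at y ∈ {2}; common: ∅.
  x = 2: f ≡ 0 at y ∈ {1}; g ≡ 0 at y ∈ ∅; common: ∅.
  x = 3: f ≡ 0 at y ∈ {4}; g ≡ 0 at y ∈ {3}; common: ∅.
  x = 4: f ≡ 0 at y ∈ {2}; g ≡ 0 at y ∈ {4}; common: ∅.
Collecting: common zeros = ∅, so the count is 0.
Comparison with the Bézout bound: 0 ≤ 2 = deg(f)·deg(g), as expected for curves with no common component (the affine F_5-count falls short of the bound because intersections may lie at infinity, over extension fields, or carry multiplicity).


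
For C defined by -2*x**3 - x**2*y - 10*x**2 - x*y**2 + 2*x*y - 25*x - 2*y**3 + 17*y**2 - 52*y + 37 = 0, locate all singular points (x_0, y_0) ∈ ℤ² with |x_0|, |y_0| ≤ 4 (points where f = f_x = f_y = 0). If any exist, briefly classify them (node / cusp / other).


Singular points: {(-2, 3)}; classification: node.

Compute partial derivatives:
  f_x = -6*x**2 - 2*x*y - 20*x - y**2 + 2*y - 25.
  f_y = -x**2 - 2*x*y + 2*x - 6*y**2 + 34*y - 52.
Scan x_0 ∈ {−4, ..., 4}. For each x_0, f_y(x_0, y) is a polynomial in y; find its integer roots y ∈ {−4, ..., 4}, then test f_x and f at those candidates.
  x = -4: f_y(-4, y) = -6*y**2 + 42*y - 76; no integer root y with |y| ≤ 4.
  x = -3: f_y(-3, y) = -6*y**2 + 40*y - 67; no integer root y with |y| ≤ 4.
  x = -2: f_y(-2, y) = -6*y**2 + 38*y - 60; vanishes at y ∈ {3}. (-2, 3): f_x = 0, f = 0 — SINGULAR.
  x = -1: f_y(-1, y) = -6*y**2 + 36*y - 55; no integer root y with |y| ≤ 4.
  x = 0: f_y(0, y) = -6*y**2 + 34*y - 52; no integer root y with |y| ≤ 4.
  x = 1: f_y(1, y) = -6*y**2 + 32*y - 51; no integer root y with |y| ≤ 4.
  x = 2: f_y(2, y) = -6*y**2 + 30*y - 52; no integer root y with |y| ≤ 4.
  x = 3: f_y(3, y) = -6*y**2 + 28*y - 55; no integer root y with |y| ≤ 4.
  x = 4: f_y(4, y) = -6*y**2 + 26*y - 60; no integer root y with |y| ≤ 4.
Only singular point on the grid: (-2, 3).
Classify: substitute x = -2 + u, y = 3 + v and expand: f = -2*u**3 - u**2*v - u**2 - u*v**2 - 2*v**3 + v**2.
No constant or linear terms (consistent with a singular point). Quadratic part: -u**2 + v**2. Cubic part: -2*u**3 - u**2*v - u*v**2 - 2*v**3.
The quadratic part v**2 - u**2 = (v − u)(v + u) splits into two distinct linear factors, so there are two distinct tangent lines y − 3 = ±(x − -2) — this is a node (ordinary double point).
Classification: node.


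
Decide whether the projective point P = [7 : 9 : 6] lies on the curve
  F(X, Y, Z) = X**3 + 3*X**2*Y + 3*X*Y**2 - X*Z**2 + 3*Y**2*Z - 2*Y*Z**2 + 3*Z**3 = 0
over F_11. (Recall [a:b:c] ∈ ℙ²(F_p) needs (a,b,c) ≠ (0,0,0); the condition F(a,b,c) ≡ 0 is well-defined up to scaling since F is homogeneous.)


F(7,9,6) ≡ 8 (mod 11); P is NOT on the curve.

Evaluate F(7, 9, 6) term-by-term (mod 11).
  X**3 ↦ 1·343·1·1 = 343
  3*X**2*Y ↦ 3·49·9·1 = 1323
  3*X*Y**2 ↦ 3·7·81·1 = 1701
  -X*Z**2 ↦ -1·7·1·36 = -252
  3*Y**2*Z ↦ 3·1·81·6 = 1458
  -2*Y*Z**2 ↦ -2·1·9·36 = -648
  3*Z**3 ↦ 3·1·1·216 = 648
Sum: F(7, 9, 6) = (343) + (1323) + (1701) + (-252) + (1458) + (-648) + (648) = 4573.
Reducing mod 11: 4573 ≡ 8 (mod 11).
Since F(a, b, c) ≡ 8 ≠ 0 (mod 11), P does NOT lie on the curve.


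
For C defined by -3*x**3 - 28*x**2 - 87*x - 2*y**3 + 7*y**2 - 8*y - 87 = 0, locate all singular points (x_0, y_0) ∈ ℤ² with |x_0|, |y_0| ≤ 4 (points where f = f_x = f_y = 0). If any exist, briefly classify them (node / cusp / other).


Singular points: {(-3, 1)}; classification: node.

Compute partial derivatives:
  f_x = -9*x**2 - 56*x - 87.
  f_y = -6*y**2 + 14*y - 8.
Scan x_0 ∈ {−4, ..., 4}. For each x_0, f_y(x_0, y) is a polynomial in y; find its integer roots y ∈ {−4, ..., 4}, then test f_x and f at those candidates.
  x = -4: f_y(-4, y) = -6*y**2 + 14*y - 8; vanishes at y ∈ {1}. (-4, 1): f_x = -7 ≠ 0.
  x = -3: f_y(-3, y) = -6*y**2 + 14*y - 8; vanishes at y ∈ {1}. (-3, 1): f_x = 0, f = 0 — SINGULAR.
  x = -2: f_y(-2, y) = -6*y**2 + 14*y - 8; vanishes at y ∈ {1}. (-2, 1): f_x = -11 ≠ 0.
  x = -1: f_y(-1, y) = -6*y**2 + 14*y - 8; vanishes at y ∈ {1}. (-1, 1): f_x = -40 ≠ 0.
  x = 0: f_y(0, y) = -6*y**2 + 14*y - 8; vanishes at y ∈ {1}. (0, 1): f_x = -87 ≠ 0.
  x = 1: f_y(1, y) = -6*y**2 + 14*y - 8; vanishes at y ∈ {1}. (1, 1): f_x = -152 ≠ 0.
  x = 2: f_y(2, y) = -6*y**2 + 14*y - 8; vanishes at y ∈ {1}. (2, 1): f_x = -235 ≠ 0.
  x = 3: f_y(3, y) = -6*y**2 + 14*y - 8; vanishes at y ∈ {1}. (3, 1): f_x = -336 ≠ 0.
  x = 4: f_y(4, y) = -6*y**2 + 14*y - 8; vanishes at y ∈ {1}. (4, 1): f_x = -455 ≠ 0.
Only singular point on the grid: (-3, 1).
Classify: substitute x = -3 + u, y = 1 + v and expand: f = -3*u**3 - u**2 - 2*v**3 + v**2.
No constant or linear terms (consistent with a singular point). Quadratic part: -u**2 + v**2. Cubic part: -3*u**3 - 2*v**3.
The quadratic part v**2 - u**2 = (v − u)(v + u) splits into two distinct linear factors, so there are two distinct tangent lines y − 1 = ±(x − -3) — this is a node (ordinary double point).
Classification: node.


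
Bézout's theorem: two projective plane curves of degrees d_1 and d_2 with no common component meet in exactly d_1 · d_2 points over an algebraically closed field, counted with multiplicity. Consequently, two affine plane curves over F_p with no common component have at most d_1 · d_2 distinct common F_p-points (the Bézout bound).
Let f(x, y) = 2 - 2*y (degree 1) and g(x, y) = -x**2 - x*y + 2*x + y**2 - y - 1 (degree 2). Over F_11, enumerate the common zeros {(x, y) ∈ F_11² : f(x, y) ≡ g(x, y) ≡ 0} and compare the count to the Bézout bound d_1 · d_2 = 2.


Common zeros: ∅; count = 0; Bézout bound = 2.

deg(f) = 1, deg(g) = 2, so Bézout bound = 2.
Scan x ∈ F_11. For each x, list the y ∈ F_11 with f(x, y) ≡ 0 and those with g(x, y) ≡ 0 (mod 11); the common zeros in that column are the intersection.
  x = 0: f ≡ 0 at y ∈ {1}; g ≡ 0 at y ∈ {4, 8}; common: ∅.
  x = 1: f ≡ 0 at y ∈ {1}; g ≡ 0 at y ∈ {0, 2}; common: ∅.
  x = 2: f ≡ 0 at y ∈ {1}; g ≡ 0 at y ∈ ∅; common: ∅.
  x = 3: f ≡ 0 at y ∈ {1}; g ≡ 0 at y ∈ ∅; common: ∅.
  x = 4: f ≡ 0 at y ∈ {1}; g ≡ 0 at y ∈ ∅; common: ∅.
  x = 5: f ≡ 0 at y ∈ {1}; g ≡ 0 at y ∈ {8, 9}; common: ∅.
  x = 6: f ≡ 0 at y ∈ {1}; g ≡ 0 at y ∈ ∅; common: ∅.
  x = 7: f ≡ 0 at y ∈ {1}; g ≡ 0 at y ∈ ∅; common: ∅.
  x = 8: f ≡ 0 at y ∈ {1}; g ≡ 0 at y ∈ ∅; common: ∅.
  x = 9: f ≡ 0 at y ∈ {1}; g ≡ 0 at y ∈ {4, 6}; common: ∅.
  x = 10: f ≡ 0 at y ∈ {1}; g ≡ 0 at y ∈ {2, 9}; common: ∅.
Collecting: common zeros = ∅, so the count is 0.
Comparison with the Bézout bound: 0 ≤ 2 = deg(f)·deg(g), as expected for curves with no common component (the affine F_11-count falls short of the bound because intersections may lie at infinity, over extension fields, or carry multiplicity).


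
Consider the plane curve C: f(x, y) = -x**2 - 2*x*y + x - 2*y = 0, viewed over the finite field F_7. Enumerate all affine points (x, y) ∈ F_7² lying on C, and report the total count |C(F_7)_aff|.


Affine F_7-points: {(0, 0), (1, 0), (2, 2), (3, 1), (4, 3), (5, 3)}; count = 6.

For each of the 49 pairs (x, y) ∈ F_7², evaluate f(x, y) mod 7. Record the zeros.
  x = 0: [0↦0, 1↦5, 2↦3, 3↦1, 4↦6, 5↦4, 6↦2]  zeros at y ∈ {0}
  x = 1: [0↦0, 1↦3, 2↦6, 3↦2, 4↦5, 5↦1, 6↦4]  zeros at y ∈ {0}
  x = 2: [0↦5, 1↦6, 2↦0, 3↦1, 4↦2, 5↦3, 6↦4]  zeros at y ∈ {2}
  x = 3: [0↦1, 1↦0, 2↦6, 3↦5, 4↦4, 5↦3, 6↦2]  zeros at y ∈ {1}
  x = 4: [0↦2, 1↦6, 2↦3, 3↦0, 4↦4, 5↦1, 6↦5]  zeros at y ∈ {3}
  x = 5: [0↦1, 1↦3, 2↦5, 3↦0, 4↦2, 5↦4, 6↦6]  zeros at y ∈ {3}
  x = 6: [0↦5, 1↦5, 2↦5, 3↦5, 4↦5, 5↦5, 6↦5]  zeros at y ∈ ∅
Collecting zeros: affine points = {(0, 0), (1, 0), (2, 2), (3, 1), (4, 3), (5, 3)}.
Total count |C(F_7)_aff| = 6.


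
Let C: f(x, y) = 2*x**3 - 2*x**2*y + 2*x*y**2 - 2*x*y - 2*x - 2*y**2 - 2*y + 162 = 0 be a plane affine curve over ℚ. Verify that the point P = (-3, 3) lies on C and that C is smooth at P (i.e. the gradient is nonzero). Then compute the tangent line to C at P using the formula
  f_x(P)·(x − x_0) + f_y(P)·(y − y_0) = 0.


Tangent line at P: 100*x - 62*y + 486 = 0.

Step 1: f(-3, 3) = 0, so P lies on C.
Step 2: partial derivatives
  f_x(x, y) = 6*x**2 - 4*x*y + 2*y**2 - 2*y - 2, f_y(x, y) = -2*x**2 + 4*x*y - 2*x - 4*y - 2.
  f_x(P) = 100, f_y(P) = -62 (gradient nonzero, so P is smooth).
Step 3: tangent line at P: 100·(x − -3) + -62·(y − 3) = 0.
Expanding: 100*x - 62*y + 486 = 0.


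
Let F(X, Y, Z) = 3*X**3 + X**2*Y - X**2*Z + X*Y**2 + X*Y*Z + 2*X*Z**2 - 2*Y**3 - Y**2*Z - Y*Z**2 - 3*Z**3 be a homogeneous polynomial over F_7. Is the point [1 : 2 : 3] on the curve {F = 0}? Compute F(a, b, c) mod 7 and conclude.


F(1,2,3) ≡ 1 (mod 7); P is NOT on the curve.

Evaluate F(1, 2, 3) term-by-term (mod 7).
  3*X**3 ↦ 3·1·1·1 = 3
  X**2*Y ↦ 1·1·2·1 = 2
  -X**2*Z ↦ -1·1·1·3 = -3
  X*Y**2 ↦ 1·1·4·1 = 4
  X*Y*Z ↦ 1·1·2·3 = 6
  2*X*Z**2 ↦ 2·1·1·9 = 18
  -2*Y**3 ↦ -2·1·8·1 = -16
  -Y**2*Z ↦ -1·1·4·3 = -12
  -Y*Z**2 ↦ -1·1·2·9 = -18
  -3*Z**3 ↦ -3·1·1·27 = -81
Sum: F(1, 2, 3) = (3) + (2) + (-3) + (4) + (6) + (18) + (-16) + (-12) + (-18) + (-81) = -97.
Reducing mod 7: -97 ≡ 1 (mod 7).
Since F(a, b, c) ≡ 1 ≠ 0 (mod 7), P does NOT lie on the curve.


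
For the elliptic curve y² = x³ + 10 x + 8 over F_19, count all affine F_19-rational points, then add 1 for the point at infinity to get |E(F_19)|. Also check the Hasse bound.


Affine points = {(1, 0), (2, 6), (2, 13), (4, 6), (4, 13), (8, 7), (8, 12), (10, 5), (10, 14), (11, 9), (11, 10), (13, 6), (13, 13), (14, 2), (14, 17), (18, 4), (18, 15)}; affine count = 17; |E(F_19)| = 18.

Discriminant check: Δ ∝ 4a³ + 27b² = 4·10³ + 27·8² = 4·1000 + 27·64 ≡ 9 (mod 19). Nonzero ⇒ E is nonsingular.
For each x ∈ F_19, compute rhs = x³ + 10·x + 8 mod 19, then count y ∈ F_19 with y² ≡ rhs.
  x = 0: rhs = 8, matching y values: none (0 points).
  x = 1: rhs = 0, matching y values: 0 (1 points).
  x = 2: rhs = 17, matching y values: 6, 13 (2 points).
  x = 3: rhs = 8, matching y values: none (0 points).
  x = 4: rhs = 17, matching y values: 6, 13 (2 points).
  x = 5: rhs = 12, matching y values: none (0 points).
  x = 6: rhs = 18, matching y values: none (0 points).
  x = 7: rhs = 3, matching y values: none (0 points).
  x = 8: rhs = 11, matching y values: 7, 12 (2 points).
  x = 9: rhs = 10, matching y values: none (0 points).
  x = 10: rhs = 6, matching y values: 5, 14 (2 points).
  x = 11: rhs = 5, matching y values: 9, 10 (2 points).
  x = 12: rhs = 13, matching y values: none (0 points).
  x = 13: rhs = 17, matching y values: 6, 13 (2 points).
  x = 14: rhs = 4, matching y values: 2, 17 (2 points).
  x = 15: rhs = 18, matching y values: none (0 points).
  x = 16: rhs = 8, matching y values: none (0 points).
  x = 17: rhs = 18, matching y values: none (0 points).
  x = 18: rhs = 16, matching y values: 4, 15 (2 points).
Total affine count: 17.
Full point count |E(F_19)| = 17 + 1 = 18.
Hasse bound: |18 − (19+1)| = |-2| = 2 ≤ 2√19 ≈ 8.7178 ✓.


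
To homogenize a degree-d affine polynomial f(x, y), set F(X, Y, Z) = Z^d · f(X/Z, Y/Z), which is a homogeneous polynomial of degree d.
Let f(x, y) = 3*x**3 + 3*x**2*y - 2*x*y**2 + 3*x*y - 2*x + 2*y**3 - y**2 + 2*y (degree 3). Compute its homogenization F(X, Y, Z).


F(X, Y, Z) = 3*X**3 + 3*X**2*Y - 2*X*Y**2 + 3*X*Y*Z - 2*X*Z**2 + 2*Y**3 - Y**2*Z + 2*Y*Z**2

deg(f) = 3.
Substitute x = X/Z, y = Y/Z into f, then multiply by Z^3.
  monomial 3·x^3·y^0 ↦ 3·X^3·Y^0·Z^0.
  monomial 3·x^2·y^1 ↦ 3·X^2·Y^1·Z^0.
  monomial -2·x^1·y^2 ↦ -2·X^1·Y^2·Z^0.
  monomial 3·x^1·y^1 ↦ 3·X^1·Y^1·Z^1.
  monomial -2·x^1·y^0 ↦ -2·X^1·Y^0·Z^2.
  monomial 2·x^0·y^3 ↦ 2·X^0·Y^3·Z^0.
  monomial -1·x^0·y^2 ↦ -1·X^0·Y^2·Z^1.
  monomial 2·x^0·y^1 ↦ 2·X^0·Y^1·Z^2.
Collecting: F(X, Y, Z) = 3*X**3 + 3*X**2*Y - 2*X*Y**2 + 3*X*Y*Z - 2*X*Z**2 + 2*Y**3 - Y**2*Z + 2*Y*Z**2.


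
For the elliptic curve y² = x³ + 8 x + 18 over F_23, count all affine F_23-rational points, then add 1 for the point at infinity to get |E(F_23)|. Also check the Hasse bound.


Affine points = {(0, 8), (0, 15), (1, 2), (1, 21), (3, 0), (6, 11), (6, 12), (7, 7), (7, 16), (12, 5), (12, 18), (20, 6), (20, 17), (22, 3), (22, 20)}; affine count = 15; |E(F_23)| = 16.

Discriminant check: Δ ∝ 4a³ + 27b² = 4·8³ + 27·18² = 4·512 + 27·324 ≡ 9 (mod 23). Nonzero ⇒ E is nonsingular.
For each x ∈ F_23, compute rhs = x³ + 8·x + 18 mod 23, then count y ∈ F_23 with y² ≡ rhs.
  x = 0: rhs = 18, matching y values: 8, 15 (2 points).
  x = 1: rhs = 4, matching y values: 2, 21 (2 points).
  x = 2: rhs = 19, matching y values: none (0 points).
  x = 3: rhs = 0, matching y values: 0 (1 points).
  x = 4: rhs = 22, matching y values: none (0 points).
  x = 5: rhs = 22, matching y values: none (0 points).
  x = 6: rhs = 6, matching y values: 11, 12 (2 points).
  x = 7: rhs = 3, matching y values: 7, 16 (2 points).
  x = 8: rhs = 19, matching y values: none (0 points).
  x = 9: rhs = 14, matching y values: none (0 points).
  x = 10: rhs = 17, matching y values: none (0 points).
  x = 11: rhs = 11, matching y values: none (0 points).
  x = 12: rhs = 2, matching y values: 5, 18 (2 points).
  x = 13: rhs = 19, matching y values: none (0 points).
  x = 14: rhs = 22, matching y values: none (0 points).
  x = 15: rhs = 17, matching y values: none (0 points).
  x = 16: rhs = 10, matching y values: none (0 points).
  x = 17: rhs = 7, matching y values: none (0 points).
  x = 18: rhs = 14, matching y values: none (0 points).
  x = 19: rhs = 14, matching y values: none (0 points).
  x = 20: rhs = 13, matching y values: 6, 17 (2 points).
  x = 21: rhs = 17, matching y values: none (0 points).
  x = 22: rhs = 9, matching y values: 3, 20 (2 points).
Total affine count: 15.
Full point count |E(F_23)| = 15 + 1 = 16.
Hasse bound: |16 − (23+1)| = |-8| = 8 ≤ 2√23 ≈ 9.5917 ✓.


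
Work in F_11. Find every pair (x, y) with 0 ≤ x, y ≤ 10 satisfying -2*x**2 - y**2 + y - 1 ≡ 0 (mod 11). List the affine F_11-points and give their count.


Affine F_11-points: {(1, 6), (2, 2), (2, 10), (4, 0), (4, 1), (7, 0), (7, 1), (9, 2), (9, 10), (10, 6)}; count = 10.

For each of the 121 pairs (x, y) ∈ F_11², evaluate f(x, y) mod 11. Record the zeros.
  x = 0: [0↦10, 1↦10, 2↦8, 3↦4, 4↦9, 5↦1, 6↦2, 7↦1, 8↦9, 9↦4, 10↦8]  zeros at y ∈ ∅
  x = 1: [0↦8, 1↦8, 2↦6, 3↦2, 4↦7, 5↦10, 6↦0, 7↦10, 8↦7, 9↦2, 10↦6]  zeros at y ∈ {6}
  x = 2: [0↦2, 1↦2, 2↦0, 3↦7, 4↦1, 5↦4, 6↦5, 7↦4, 8↦1, 9↦7, 10↦0]  zeros at y ∈ {2, 10}
  x = 3: [0↦3, 1↦3, 2↦1, 3↦8, 4↦2, 5↦5, 6↦6, 7↦5, 8↦2, 9↦8, 10↦1]  zeros at y ∈ ∅
  x = 4: [0↦0, 1↦0, 2↦9, 3↦5, 4↦10, 5↦2, 6↦3, 7↦2, 8↦10, 9↦5, 10↦9]  zeros at y ∈ {0, 1}
  x = 5: [0↦4, 1↦4, 2↦2, 3↦9, 4↦3, 5↦6, 6↦7, 7↦6, 8↦3, 9↦9, 10↦2]  zeros at y ∈ ∅
  x = 6: [0↦4, 1↦4, 2↦2, 3↦9, 4↦3, 5↦6, 6↦7, 7↦6, 8↦3, 9↦9, 10↦2]  zeros at y ∈ ∅
  x = 7: [0↦0, 1↦0, 2↦9, 3↦5, 4↦10, 5↦2, 6↦3, 7↦2, 8↦10, 9↦5, 10↦9]  zeros at y ∈ {0, 1}
  x = 8: [0↦3, 1↦3, 2↦1, 3↦8, 4↦2, 5↦5, 6↦6, 7↦5, 8↦2, 9↦8, 10↦1]  zeros at y ∈ ∅
  x = 9: [0↦2, 1↦2, 2↦0, 3↦7, 4↦1, 5↦4, 6↦5, 7↦4, 8↦1, 9↦7, 10↦0]  zeros at y ∈ {2, 10}
  x = 10: [0↦8, 1↦8, 2↦6, 3↦2, 4↦7, 5↦10, 6↦0, 7↦10, 8↦7, 9↦2, 10↦6]  zeros at y ∈ {6}
Collecting zeros: affine points = {(1, 6), (2, 2), (2, 10), (4, 0), (4, 1), (7, 0), (7, 1), (9, 2), (9, 10), (10, 6)}.
Total count |C(F_11)_aff| = 10.


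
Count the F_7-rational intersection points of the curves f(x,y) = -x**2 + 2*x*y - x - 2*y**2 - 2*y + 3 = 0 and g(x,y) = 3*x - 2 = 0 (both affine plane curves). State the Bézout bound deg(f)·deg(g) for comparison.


Common zeros: {(3, 1)}; count = 1; Bézout bound = 2.

deg(f) = 2, deg(g) = 1, so Bézout bound = 2.
Scan x ∈ F_7. For each x, list the y ∈ F_7 with f(x, y) ≡ 0 and those with g(x, y) ≡ 0 (mod 7); the common zeros in that column are the intersection.
  x = 0: f ≡ 0 at y ∈ {3}; g ≡ 0 at y ∈ ∅; common: ∅.
  x = 1: f ≡ 0 at y ∈ {2, 5}; g ≡ 0 at y ∈ ∅; common: ∅.
  x = 2: f ≡ 0 at y ∈ {2, 6}; g ≡ 0 at y ∈ ∅; common: ∅.
  x = 3: f ≡ 0 at y ∈ {1}; g ≡ 0 at y ∈ {0, 1, 2, 3, 4, 5, 6}; common: {1}.
  x = 4: f ≡ 0 at y ∈ ∅; g ≡ 0 at y ∈ ∅; common: ∅.
  x = 5: f ≡ 0 at y ∈ {1, 3}; g ≡ 0 at y ∈ ∅; common: ∅.
  x = 6: f ≡ 0 at y ∈ ∅; g ≡ 0 at y ∈ ∅; common: ∅.
Collecting: common zeros = {(3, 1)}, so the count is 1.
Comparison with the Bézout bound: 1 ≤ 2 = deg(f)·deg(g), as expected for curves with no common component (the affine F_7-count falls short of the bound because intersections may lie at infinity, over extension fields, or carry multiplicity).
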